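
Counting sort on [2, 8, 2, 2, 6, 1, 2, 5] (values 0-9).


Input: [2, 8, 2, 2, 6, 1, 2, 5]
Counts: [0, 1, 4, 0, 0, 1, 1, 0, 1, 0]

Sorted: [1, 2, 2, 2, 2, 5, 6, 8]


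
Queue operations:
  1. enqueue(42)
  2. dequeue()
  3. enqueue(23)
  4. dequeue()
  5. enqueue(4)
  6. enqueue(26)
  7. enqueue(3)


enqueue(42) -> [42]
dequeue()->42, []
enqueue(23) -> [23]
dequeue()->23, []
enqueue(4) -> [4]
enqueue(26) -> [4, 26]
enqueue(3) -> [4, 26, 3]

Final queue: [4, 26, 3]


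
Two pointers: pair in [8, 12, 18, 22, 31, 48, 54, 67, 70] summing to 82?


lo=0(8)+hi=8(70)=78
lo=1(12)+hi=8(70)=82

Yes: 12+70=82


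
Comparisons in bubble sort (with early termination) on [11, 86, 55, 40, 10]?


Algorithm: bubble sort (with early termination)
Input: [11, 86, 55, 40, 10]
Sorted: [10, 11, 40, 55, 86]

10


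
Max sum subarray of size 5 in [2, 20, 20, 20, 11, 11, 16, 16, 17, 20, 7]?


[0:5]: 73
[1:6]: 82
[2:7]: 78
[3:8]: 74
[4:9]: 71
[5:10]: 80
[6:11]: 76

Max: 82 at [1:6]


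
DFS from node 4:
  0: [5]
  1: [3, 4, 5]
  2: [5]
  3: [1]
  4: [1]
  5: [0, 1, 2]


Visit 4, push [1]
Visit 1, push [5, 3]
Visit 3, push []
Visit 5, push [2, 0]
Visit 0, push []
Visit 2, push []

DFS order: [4, 1, 3, 5, 0, 2]


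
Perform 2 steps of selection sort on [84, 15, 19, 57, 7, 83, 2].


Initial: [84, 15, 19, 57, 7, 83, 2]
Step 1: min=2 at 6
  Swap: [2, 15, 19, 57, 7, 83, 84]
Step 2: min=7 at 4
  Swap: [2, 7, 19, 57, 15, 83, 84]

After 2 steps: [2, 7, 19, 57, 15, 83, 84]


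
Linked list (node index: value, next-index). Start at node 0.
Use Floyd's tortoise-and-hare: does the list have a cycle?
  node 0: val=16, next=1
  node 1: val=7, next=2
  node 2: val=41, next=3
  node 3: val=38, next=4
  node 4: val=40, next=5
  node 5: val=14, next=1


Floyd's tortoise (slow, +1) and hare (fast, +2):
  init: slow=0, fast=0
  step 1: slow=1, fast=2
  step 2: slow=2, fast=4
  step 3: slow=3, fast=1
  step 4: slow=4, fast=3
  step 5: slow=5, fast=5
  slow == fast at node 5: cycle detected

Cycle: yes


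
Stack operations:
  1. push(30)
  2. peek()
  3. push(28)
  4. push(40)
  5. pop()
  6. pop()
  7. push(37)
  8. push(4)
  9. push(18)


push(30) -> [30]
peek()->30
push(28) -> [30, 28]
push(40) -> [30, 28, 40]
pop()->40, [30, 28]
pop()->28, [30]
push(37) -> [30, 37]
push(4) -> [30, 37, 4]
push(18) -> [30, 37, 4, 18]

Final stack: [30, 37, 4, 18]


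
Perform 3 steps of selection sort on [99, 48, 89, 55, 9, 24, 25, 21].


Initial: [99, 48, 89, 55, 9, 24, 25, 21]
Step 1: min=9 at 4
  Swap: [9, 48, 89, 55, 99, 24, 25, 21]
Step 2: min=21 at 7
  Swap: [9, 21, 89, 55, 99, 24, 25, 48]
Step 3: min=24 at 5
  Swap: [9, 21, 24, 55, 99, 89, 25, 48]

After 3 steps: [9, 21, 24, 55, 99, 89, 25, 48]


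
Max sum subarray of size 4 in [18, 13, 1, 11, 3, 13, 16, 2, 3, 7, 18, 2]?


[0:4]: 43
[1:5]: 28
[2:6]: 28
[3:7]: 43
[4:8]: 34
[5:9]: 34
[6:10]: 28
[7:11]: 30
[8:12]: 30

Max: 43 at [0:4]


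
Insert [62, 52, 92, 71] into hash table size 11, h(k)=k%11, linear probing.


Insert 62: h=7 -> slot 7
Insert 52: h=8 -> slot 8
Insert 92: h=4 -> slot 4
Insert 71: h=5 -> slot 5

Table: [None, None, None, None, 92, 71, None, 62, 52, None, None]


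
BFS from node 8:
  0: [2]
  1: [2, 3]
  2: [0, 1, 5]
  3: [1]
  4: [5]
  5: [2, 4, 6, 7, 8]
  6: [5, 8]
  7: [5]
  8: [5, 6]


Visit 8, enqueue [5, 6]
Visit 5, enqueue [2, 4, 7]
Visit 6, enqueue []
Visit 2, enqueue [0, 1]
Visit 4, enqueue []
Visit 7, enqueue []
Visit 0, enqueue []
Visit 1, enqueue [3]
Visit 3, enqueue []

BFS order: [8, 5, 6, 2, 4, 7, 0, 1, 3]


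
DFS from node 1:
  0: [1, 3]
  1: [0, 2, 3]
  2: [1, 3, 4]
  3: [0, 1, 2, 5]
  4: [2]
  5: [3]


Visit 1, push [3, 2, 0]
Visit 0, push [3]
Visit 3, push [5, 2]
Visit 2, push [4]
Visit 4, push []
Visit 5, push []

DFS order: [1, 0, 3, 2, 4, 5]


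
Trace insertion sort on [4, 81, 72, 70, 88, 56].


Initial: [4, 81, 72, 70, 88, 56]
Insert 81: [4, 81, 72, 70, 88, 56]
Insert 72: [4, 72, 81, 70, 88, 56]
Insert 70: [4, 70, 72, 81, 88, 56]
Insert 88: [4, 70, 72, 81, 88, 56]
Insert 56: [4, 56, 70, 72, 81, 88]

Sorted: [4, 56, 70, 72, 81, 88]


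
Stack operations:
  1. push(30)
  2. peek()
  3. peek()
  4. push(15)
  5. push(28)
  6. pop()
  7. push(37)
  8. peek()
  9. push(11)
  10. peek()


push(30) -> [30]
peek()->30
peek()->30
push(15) -> [30, 15]
push(28) -> [30, 15, 28]
pop()->28, [30, 15]
push(37) -> [30, 15, 37]
peek()->37
push(11) -> [30, 15, 37, 11]
peek()->11

Final stack: [30, 15, 37, 11]


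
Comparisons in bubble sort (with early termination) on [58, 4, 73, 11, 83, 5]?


Algorithm: bubble sort (with early termination)
Input: [58, 4, 73, 11, 83, 5]
Sorted: [4, 5, 11, 58, 73, 83]

15


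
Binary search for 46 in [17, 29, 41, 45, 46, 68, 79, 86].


Step 1: lo=0, hi=7, mid=3, val=45
Step 2: lo=4, hi=7, mid=5, val=68
Step 3: lo=4, hi=4, mid=4, val=46

Found at index 4


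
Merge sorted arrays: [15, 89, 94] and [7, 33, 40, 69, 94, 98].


Take 7 from B
Take 15 from A
Take 33 from B
Take 40 from B
Take 69 from B
Take 89 from A
Take 94 from A

Merged: [7, 15, 33, 40, 69, 89, 94, 94, 98]


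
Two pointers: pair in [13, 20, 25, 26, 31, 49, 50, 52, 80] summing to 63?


lo=0(13)+hi=8(80)=93
lo=0(13)+hi=7(52)=65
lo=0(13)+hi=6(50)=63

Yes: 13+50=63


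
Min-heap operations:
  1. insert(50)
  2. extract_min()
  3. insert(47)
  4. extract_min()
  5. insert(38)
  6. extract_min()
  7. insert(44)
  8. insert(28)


insert(50) -> [50]
extract_min()->50, []
insert(47) -> [47]
extract_min()->47, []
insert(38) -> [38]
extract_min()->38, []
insert(44) -> [44]
insert(28) -> [28, 44]

Final heap: [28, 44]


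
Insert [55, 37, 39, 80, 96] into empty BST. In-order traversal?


Insert 55: root
Insert 37: L from 55
Insert 39: L from 55 -> R from 37
Insert 80: R from 55
Insert 96: R from 55 -> R from 80

In-order: [37, 39, 55, 80, 96]


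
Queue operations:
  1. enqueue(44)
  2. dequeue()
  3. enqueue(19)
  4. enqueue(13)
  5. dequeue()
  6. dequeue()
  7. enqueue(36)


enqueue(44) -> [44]
dequeue()->44, []
enqueue(19) -> [19]
enqueue(13) -> [19, 13]
dequeue()->19, [13]
dequeue()->13, []
enqueue(36) -> [36]

Final queue: [36]


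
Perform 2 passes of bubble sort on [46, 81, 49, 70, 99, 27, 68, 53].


Initial: [46, 81, 49, 70, 99, 27, 68, 53]
Pass 1: [46, 49, 70, 81, 27, 68, 53, 99] (5 swaps)
Pass 2: [46, 49, 70, 27, 68, 53, 81, 99] (3 swaps)

After 2 passes: [46, 49, 70, 27, 68, 53, 81, 99]


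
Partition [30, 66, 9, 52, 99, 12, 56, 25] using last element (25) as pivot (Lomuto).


Pivot: 25
  9 <= 25: swap -> [9, 66, 30, 52, 99, 12, 56, 25]
  12 <= 25: swap -> [9, 12, 30, 52, 99, 66, 56, 25]
Place pivot at 2: [9, 12, 25, 52, 99, 66, 56, 30]

Partitioned: [9, 12, 25, 52, 99, 66, 56, 30]


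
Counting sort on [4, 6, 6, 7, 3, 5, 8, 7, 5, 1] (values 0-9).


Input: [4, 6, 6, 7, 3, 5, 8, 7, 5, 1]
Counts: [0, 1, 0, 1, 1, 2, 2, 2, 1, 0]

Sorted: [1, 3, 4, 5, 5, 6, 6, 7, 7, 8]


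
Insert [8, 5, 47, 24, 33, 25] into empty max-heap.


Insert 8: [8]
Insert 5: [8, 5]
Insert 47: [47, 5, 8]
Insert 24: [47, 24, 8, 5]
Insert 33: [47, 33, 8, 5, 24]
Insert 25: [47, 33, 25, 5, 24, 8]

Final heap: [47, 33, 25, 5, 24, 8]


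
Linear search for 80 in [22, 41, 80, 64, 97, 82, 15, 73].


i=0: 22!=80
i=1: 41!=80
i=2: 80==80 found!

Found at 2, 3 comps


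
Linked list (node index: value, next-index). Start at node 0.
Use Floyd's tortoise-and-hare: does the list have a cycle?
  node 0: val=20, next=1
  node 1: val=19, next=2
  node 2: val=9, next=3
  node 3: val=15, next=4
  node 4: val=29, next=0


Floyd's tortoise (slow, +1) and hare (fast, +2):
  init: slow=0, fast=0
  step 1: slow=1, fast=2
  step 2: slow=2, fast=4
  step 3: slow=3, fast=1
  step 4: slow=4, fast=3
  step 5: slow=0, fast=0
  slow == fast at node 0: cycle detected

Cycle: yes


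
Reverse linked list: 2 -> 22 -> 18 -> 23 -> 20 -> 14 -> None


Step 1: curr=2, set curr.next=prev(None) | reversed so far: 2
Step 2: curr=22, set curr.next=prev(2) | reversed so far: 22 -> 2
Step 3: curr=18, set curr.next=prev(22) | reversed so far: 18 -> 22 -> 2
Step 4: curr=23, set curr.next=prev(18) | reversed so far: 23 -> 18 -> 22 -> 2
Step 5: curr=20, set curr.next=prev(23) | reversed so far: 20 -> 23 -> 18 -> 22 -> 2
Step 6: curr=14, set curr.next=prev(20) | reversed so far: 14 -> 20 -> 23 -> 18 -> 22 -> 2

14 -> 20 -> 23 -> 18 -> 22 -> 2 -> None


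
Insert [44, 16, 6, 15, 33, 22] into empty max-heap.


Insert 44: [44]
Insert 16: [44, 16]
Insert 6: [44, 16, 6]
Insert 15: [44, 16, 6, 15]
Insert 33: [44, 33, 6, 15, 16]
Insert 22: [44, 33, 22, 15, 16, 6]

Final heap: [44, 33, 22, 15, 16, 6]


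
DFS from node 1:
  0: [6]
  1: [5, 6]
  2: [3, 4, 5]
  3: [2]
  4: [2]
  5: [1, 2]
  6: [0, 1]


Visit 1, push [6, 5]
Visit 5, push [2]
Visit 2, push [4, 3]
Visit 3, push []
Visit 4, push []
Visit 6, push [0]
Visit 0, push []

DFS order: [1, 5, 2, 3, 4, 6, 0]


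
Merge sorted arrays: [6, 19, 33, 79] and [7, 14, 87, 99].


Take 6 from A
Take 7 from B
Take 14 from B
Take 19 from A
Take 33 from A
Take 79 from A

Merged: [6, 7, 14, 19, 33, 79, 87, 99]


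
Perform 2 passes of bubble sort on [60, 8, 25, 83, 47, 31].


Initial: [60, 8, 25, 83, 47, 31]
Pass 1: [8, 25, 60, 47, 31, 83] (4 swaps)
Pass 2: [8, 25, 47, 31, 60, 83] (2 swaps)

After 2 passes: [8, 25, 47, 31, 60, 83]


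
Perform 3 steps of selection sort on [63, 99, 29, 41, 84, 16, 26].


Initial: [63, 99, 29, 41, 84, 16, 26]
Step 1: min=16 at 5
  Swap: [16, 99, 29, 41, 84, 63, 26]
Step 2: min=26 at 6
  Swap: [16, 26, 29, 41, 84, 63, 99]
Step 3: min=29 at 2
  Swap: [16, 26, 29, 41, 84, 63, 99]

After 3 steps: [16, 26, 29, 41, 84, 63, 99]


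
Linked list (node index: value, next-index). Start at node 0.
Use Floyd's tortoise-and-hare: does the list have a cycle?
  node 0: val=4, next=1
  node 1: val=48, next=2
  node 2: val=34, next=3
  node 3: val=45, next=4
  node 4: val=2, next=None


Floyd's tortoise (slow, +1) and hare (fast, +2):
  init: slow=0, fast=0
  step 1: slow=1, fast=2
  step 2: slow=2, fast=4
  step 3: fast -> None, no cycle

Cycle: no


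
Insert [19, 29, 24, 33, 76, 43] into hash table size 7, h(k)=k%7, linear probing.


Insert 19: h=5 -> slot 5
Insert 29: h=1 -> slot 1
Insert 24: h=3 -> slot 3
Insert 33: h=5, 1 probes -> slot 6
Insert 76: h=6, 1 probes -> slot 0
Insert 43: h=1, 1 probes -> slot 2

Table: [76, 29, 43, 24, None, 19, 33]


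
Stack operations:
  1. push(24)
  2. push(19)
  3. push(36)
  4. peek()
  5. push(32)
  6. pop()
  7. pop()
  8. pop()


push(24) -> [24]
push(19) -> [24, 19]
push(36) -> [24, 19, 36]
peek()->36
push(32) -> [24, 19, 36, 32]
pop()->32, [24, 19, 36]
pop()->36, [24, 19]
pop()->19, [24]

Final stack: [24]


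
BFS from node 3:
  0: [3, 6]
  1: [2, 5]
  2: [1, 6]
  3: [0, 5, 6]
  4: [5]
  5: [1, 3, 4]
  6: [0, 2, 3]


Visit 3, enqueue [0, 5, 6]
Visit 0, enqueue []
Visit 5, enqueue [1, 4]
Visit 6, enqueue [2]
Visit 1, enqueue []
Visit 4, enqueue []
Visit 2, enqueue []

BFS order: [3, 0, 5, 6, 1, 4, 2]


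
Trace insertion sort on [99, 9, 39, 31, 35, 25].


Initial: [99, 9, 39, 31, 35, 25]
Insert 9: [9, 99, 39, 31, 35, 25]
Insert 39: [9, 39, 99, 31, 35, 25]
Insert 31: [9, 31, 39, 99, 35, 25]
Insert 35: [9, 31, 35, 39, 99, 25]
Insert 25: [9, 25, 31, 35, 39, 99]

Sorted: [9, 25, 31, 35, 39, 99]


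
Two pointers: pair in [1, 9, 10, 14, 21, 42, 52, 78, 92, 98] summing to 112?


lo=0(1)+hi=9(98)=99
lo=1(9)+hi=9(98)=107
lo=2(10)+hi=9(98)=108
lo=3(14)+hi=9(98)=112

Yes: 14+98=112


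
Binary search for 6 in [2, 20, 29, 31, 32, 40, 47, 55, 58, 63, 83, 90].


Step 1: lo=0, hi=11, mid=5, val=40
Step 2: lo=0, hi=4, mid=2, val=29
Step 3: lo=0, hi=1, mid=0, val=2
Step 4: lo=1, hi=1, mid=1, val=20

Not found


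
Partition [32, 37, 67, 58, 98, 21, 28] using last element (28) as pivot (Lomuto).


Pivot: 28
  21 <= 28: swap -> [21, 37, 67, 58, 98, 32, 28]
Place pivot at 1: [21, 28, 67, 58, 98, 32, 37]

Partitioned: [21, 28, 67, 58, 98, 32, 37]


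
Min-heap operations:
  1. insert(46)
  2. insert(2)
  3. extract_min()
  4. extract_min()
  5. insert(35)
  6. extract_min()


insert(46) -> [46]
insert(2) -> [2, 46]
extract_min()->2, [46]
extract_min()->46, []
insert(35) -> [35]
extract_min()->35, []

Final heap: []


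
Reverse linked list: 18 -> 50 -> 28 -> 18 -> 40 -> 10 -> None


Step 1: curr=18, set curr.next=prev(None) | reversed so far: 18
Step 2: curr=50, set curr.next=prev(18) | reversed so far: 50 -> 18
Step 3: curr=28, set curr.next=prev(50) | reversed so far: 28 -> 50 -> 18
Step 4: curr=18, set curr.next=prev(28) | reversed so far: 18 -> 28 -> 50 -> 18
Step 5: curr=40, set curr.next=prev(18) | reversed so far: 40 -> 18 -> 28 -> 50 -> 18
Step 6: curr=10, set curr.next=prev(40) | reversed so far: 10 -> 40 -> 18 -> 28 -> 50 -> 18

10 -> 40 -> 18 -> 28 -> 50 -> 18 -> None


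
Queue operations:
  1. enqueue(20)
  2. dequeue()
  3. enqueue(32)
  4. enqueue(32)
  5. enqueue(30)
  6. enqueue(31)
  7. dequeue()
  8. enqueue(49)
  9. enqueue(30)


enqueue(20) -> [20]
dequeue()->20, []
enqueue(32) -> [32]
enqueue(32) -> [32, 32]
enqueue(30) -> [32, 32, 30]
enqueue(31) -> [32, 32, 30, 31]
dequeue()->32, [32, 30, 31]
enqueue(49) -> [32, 30, 31, 49]
enqueue(30) -> [32, 30, 31, 49, 30]

Final queue: [32, 30, 31, 49, 30]


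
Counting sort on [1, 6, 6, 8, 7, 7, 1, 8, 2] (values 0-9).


Input: [1, 6, 6, 8, 7, 7, 1, 8, 2]
Counts: [0, 2, 1, 0, 0, 0, 2, 2, 2, 0]

Sorted: [1, 1, 2, 6, 6, 7, 7, 8, 8]


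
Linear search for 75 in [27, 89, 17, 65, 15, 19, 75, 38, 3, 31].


i=0: 27!=75
i=1: 89!=75
i=2: 17!=75
i=3: 65!=75
i=4: 15!=75
i=5: 19!=75
i=6: 75==75 found!

Found at 6, 7 comps


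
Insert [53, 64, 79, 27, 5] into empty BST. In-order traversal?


Insert 53: root
Insert 64: R from 53
Insert 79: R from 53 -> R from 64
Insert 27: L from 53
Insert 5: L from 53 -> L from 27

In-order: [5, 27, 53, 64, 79]


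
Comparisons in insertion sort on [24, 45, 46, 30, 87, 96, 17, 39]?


Algorithm: insertion sort
Input: [24, 45, 46, 30, 87, 96, 17, 39]
Sorted: [17, 24, 30, 39, 45, 46, 87, 96]

18


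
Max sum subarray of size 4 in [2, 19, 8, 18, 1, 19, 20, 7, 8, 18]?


[0:4]: 47
[1:5]: 46
[2:6]: 46
[3:7]: 58
[4:8]: 47
[5:9]: 54
[6:10]: 53

Max: 58 at [3:7]


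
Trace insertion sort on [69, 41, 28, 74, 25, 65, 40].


Initial: [69, 41, 28, 74, 25, 65, 40]
Insert 41: [41, 69, 28, 74, 25, 65, 40]
Insert 28: [28, 41, 69, 74, 25, 65, 40]
Insert 74: [28, 41, 69, 74, 25, 65, 40]
Insert 25: [25, 28, 41, 69, 74, 65, 40]
Insert 65: [25, 28, 41, 65, 69, 74, 40]
Insert 40: [25, 28, 40, 41, 65, 69, 74]

Sorted: [25, 28, 40, 41, 65, 69, 74]


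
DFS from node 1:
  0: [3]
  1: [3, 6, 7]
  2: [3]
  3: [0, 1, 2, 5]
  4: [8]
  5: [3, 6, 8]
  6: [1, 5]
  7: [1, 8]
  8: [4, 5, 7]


Visit 1, push [7, 6, 3]
Visit 3, push [5, 2, 0]
Visit 0, push []
Visit 2, push []
Visit 5, push [8, 6]
Visit 6, push []
Visit 8, push [7, 4]
Visit 4, push []
Visit 7, push []

DFS order: [1, 3, 0, 2, 5, 6, 8, 4, 7]


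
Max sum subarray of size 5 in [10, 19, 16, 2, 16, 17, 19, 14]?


[0:5]: 63
[1:6]: 70
[2:7]: 70
[3:8]: 68

Max: 70 at [1:6]


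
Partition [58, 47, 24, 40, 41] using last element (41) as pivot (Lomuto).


Pivot: 41
  24 <= 41: swap -> [24, 47, 58, 40, 41]
  40 <= 41: swap -> [24, 40, 58, 47, 41]
Place pivot at 2: [24, 40, 41, 47, 58]

Partitioned: [24, 40, 41, 47, 58]


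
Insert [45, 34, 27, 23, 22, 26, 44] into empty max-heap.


Insert 45: [45]
Insert 34: [45, 34]
Insert 27: [45, 34, 27]
Insert 23: [45, 34, 27, 23]
Insert 22: [45, 34, 27, 23, 22]
Insert 26: [45, 34, 27, 23, 22, 26]
Insert 44: [45, 34, 44, 23, 22, 26, 27]

Final heap: [45, 34, 44, 23, 22, 26, 27]


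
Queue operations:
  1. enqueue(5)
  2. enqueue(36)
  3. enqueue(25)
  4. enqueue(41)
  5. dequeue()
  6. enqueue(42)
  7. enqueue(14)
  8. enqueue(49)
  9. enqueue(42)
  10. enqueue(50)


enqueue(5) -> [5]
enqueue(36) -> [5, 36]
enqueue(25) -> [5, 36, 25]
enqueue(41) -> [5, 36, 25, 41]
dequeue()->5, [36, 25, 41]
enqueue(42) -> [36, 25, 41, 42]
enqueue(14) -> [36, 25, 41, 42, 14]
enqueue(49) -> [36, 25, 41, 42, 14, 49]
enqueue(42) -> [36, 25, 41, 42, 14, 49, 42]
enqueue(50) -> [36, 25, 41, 42, 14, 49, 42, 50]

Final queue: [36, 25, 41, 42, 14, 49, 42, 50]


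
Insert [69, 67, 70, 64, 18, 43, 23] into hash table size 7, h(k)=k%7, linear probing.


Insert 69: h=6 -> slot 6
Insert 67: h=4 -> slot 4
Insert 70: h=0 -> slot 0
Insert 64: h=1 -> slot 1
Insert 18: h=4, 1 probes -> slot 5
Insert 43: h=1, 1 probes -> slot 2
Insert 23: h=2, 1 probes -> slot 3

Table: [70, 64, 43, 23, 67, 18, 69]


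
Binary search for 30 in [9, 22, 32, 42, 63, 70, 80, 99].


Step 1: lo=0, hi=7, mid=3, val=42
Step 2: lo=0, hi=2, mid=1, val=22
Step 3: lo=2, hi=2, mid=2, val=32

Not found


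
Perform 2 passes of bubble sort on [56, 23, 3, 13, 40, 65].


Initial: [56, 23, 3, 13, 40, 65]
Pass 1: [23, 3, 13, 40, 56, 65] (4 swaps)
Pass 2: [3, 13, 23, 40, 56, 65] (2 swaps)

After 2 passes: [3, 13, 23, 40, 56, 65]


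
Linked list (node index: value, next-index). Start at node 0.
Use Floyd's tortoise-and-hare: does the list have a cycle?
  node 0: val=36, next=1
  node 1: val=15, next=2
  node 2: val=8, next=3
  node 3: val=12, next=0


Floyd's tortoise (slow, +1) and hare (fast, +2):
  init: slow=0, fast=0
  step 1: slow=1, fast=2
  step 2: slow=2, fast=0
  step 3: slow=3, fast=2
  step 4: slow=0, fast=0
  slow == fast at node 0: cycle detected

Cycle: yes


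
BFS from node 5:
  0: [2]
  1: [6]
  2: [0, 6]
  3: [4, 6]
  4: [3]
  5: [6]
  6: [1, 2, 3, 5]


Visit 5, enqueue [6]
Visit 6, enqueue [1, 2, 3]
Visit 1, enqueue []
Visit 2, enqueue [0]
Visit 3, enqueue [4]
Visit 0, enqueue []
Visit 4, enqueue []

BFS order: [5, 6, 1, 2, 3, 0, 4]


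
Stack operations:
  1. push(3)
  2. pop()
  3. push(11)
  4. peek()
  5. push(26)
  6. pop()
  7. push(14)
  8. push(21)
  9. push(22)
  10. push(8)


push(3) -> [3]
pop()->3, []
push(11) -> [11]
peek()->11
push(26) -> [11, 26]
pop()->26, [11]
push(14) -> [11, 14]
push(21) -> [11, 14, 21]
push(22) -> [11, 14, 21, 22]
push(8) -> [11, 14, 21, 22, 8]

Final stack: [11, 14, 21, 22, 8]


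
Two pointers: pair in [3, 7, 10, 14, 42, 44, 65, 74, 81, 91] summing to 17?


lo=0(3)+hi=9(91)=94
lo=0(3)+hi=8(81)=84
lo=0(3)+hi=7(74)=77
lo=0(3)+hi=6(65)=68
lo=0(3)+hi=5(44)=47
lo=0(3)+hi=4(42)=45
lo=0(3)+hi=3(14)=17

Yes: 3+14=17


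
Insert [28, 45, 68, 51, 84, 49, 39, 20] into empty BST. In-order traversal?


Insert 28: root
Insert 45: R from 28
Insert 68: R from 28 -> R from 45
Insert 51: R from 28 -> R from 45 -> L from 68
Insert 84: R from 28 -> R from 45 -> R from 68
Insert 49: R from 28 -> R from 45 -> L from 68 -> L from 51
Insert 39: R from 28 -> L from 45
Insert 20: L from 28

In-order: [20, 28, 39, 45, 49, 51, 68, 84]


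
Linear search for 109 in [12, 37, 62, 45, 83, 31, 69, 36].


i=0: 12!=109
i=1: 37!=109
i=2: 62!=109
i=3: 45!=109
i=4: 83!=109
i=5: 31!=109
i=6: 69!=109
i=7: 36!=109

Not found, 8 comps


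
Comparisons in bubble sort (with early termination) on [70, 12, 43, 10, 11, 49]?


Algorithm: bubble sort (with early termination)
Input: [70, 12, 43, 10, 11, 49]
Sorted: [10, 11, 12, 43, 49, 70]

14


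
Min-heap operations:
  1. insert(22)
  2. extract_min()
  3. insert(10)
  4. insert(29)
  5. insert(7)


insert(22) -> [22]
extract_min()->22, []
insert(10) -> [10]
insert(29) -> [10, 29]
insert(7) -> [7, 29, 10]

Final heap: [7, 29, 10]


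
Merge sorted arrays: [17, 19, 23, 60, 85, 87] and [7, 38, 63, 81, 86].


Take 7 from B
Take 17 from A
Take 19 from A
Take 23 from A
Take 38 from B
Take 60 from A
Take 63 from B
Take 81 from B
Take 85 from A
Take 86 from B

Merged: [7, 17, 19, 23, 38, 60, 63, 81, 85, 86, 87]


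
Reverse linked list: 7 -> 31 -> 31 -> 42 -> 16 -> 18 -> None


Step 1: curr=7, set curr.next=prev(None) | reversed so far: 7
Step 2: curr=31, set curr.next=prev(7) | reversed so far: 31 -> 7
Step 3: curr=31, set curr.next=prev(31) | reversed so far: 31 -> 31 -> 7
Step 4: curr=42, set curr.next=prev(31) | reversed so far: 42 -> 31 -> 31 -> 7
Step 5: curr=16, set curr.next=prev(42) | reversed so far: 16 -> 42 -> 31 -> 31 -> 7
Step 6: curr=18, set curr.next=prev(16) | reversed so far: 18 -> 16 -> 42 -> 31 -> 31 -> 7

18 -> 16 -> 42 -> 31 -> 31 -> 7 -> None


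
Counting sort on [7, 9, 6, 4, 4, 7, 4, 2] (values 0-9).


Input: [7, 9, 6, 4, 4, 7, 4, 2]
Counts: [0, 0, 1, 0, 3, 0, 1, 2, 0, 1]

Sorted: [2, 4, 4, 4, 6, 7, 7, 9]


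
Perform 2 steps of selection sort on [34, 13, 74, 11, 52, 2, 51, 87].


Initial: [34, 13, 74, 11, 52, 2, 51, 87]
Step 1: min=2 at 5
  Swap: [2, 13, 74, 11, 52, 34, 51, 87]
Step 2: min=11 at 3
  Swap: [2, 11, 74, 13, 52, 34, 51, 87]

After 2 steps: [2, 11, 74, 13, 52, 34, 51, 87]


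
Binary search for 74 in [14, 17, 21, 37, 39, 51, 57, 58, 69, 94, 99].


Step 1: lo=0, hi=10, mid=5, val=51
Step 2: lo=6, hi=10, mid=8, val=69
Step 3: lo=9, hi=10, mid=9, val=94

Not found


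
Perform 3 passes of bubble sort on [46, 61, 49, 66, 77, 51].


Initial: [46, 61, 49, 66, 77, 51]
Pass 1: [46, 49, 61, 66, 51, 77] (2 swaps)
Pass 2: [46, 49, 61, 51, 66, 77] (1 swaps)
Pass 3: [46, 49, 51, 61, 66, 77] (1 swaps)

After 3 passes: [46, 49, 51, 61, 66, 77]


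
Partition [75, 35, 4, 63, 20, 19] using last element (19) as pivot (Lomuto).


Pivot: 19
  4 <= 19: swap -> [4, 35, 75, 63, 20, 19]
Place pivot at 1: [4, 19, 75, 63, 20, 35]

Partitioned: [4, 19, 75, 63, 20, 35]


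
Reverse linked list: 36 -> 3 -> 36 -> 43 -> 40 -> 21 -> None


Step 1: curr=36, set curr.next=prev(None) | reversed so far: 36
Step 2: curr=3, set curr.next=prev(36) | reversed so far: 3 -> 36
Step 3: curr=36, set curr.next=prev(3) | reversed so far: 36 -> 3 -> 36
Step 4: curr=43, set curr.next=prev(36) | reversed so far: 43 -> 36 -> 3 -> 36
Step 5: curr=40, set curr.next=prev(43) | reversed so far: 40 -> 43 -> 36 -> 3 -> 36
Step 6: curr=21, set curr.next=prev(40) | reversed so far: 21 -> 40 -> 43 -> 36 -> 3 -> 36

21 -> 40 -> 43 -> 36 -> 3 -> 36 -> None


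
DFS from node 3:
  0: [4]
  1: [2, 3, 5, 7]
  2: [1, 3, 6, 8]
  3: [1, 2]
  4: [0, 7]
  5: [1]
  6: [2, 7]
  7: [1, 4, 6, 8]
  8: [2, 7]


Visit 3, push [2, 1]
Visit 1, push [7, 5, 2]
Visit 2, push [8, 6]
Visit 6, push [7]
Visit 7, push [8, 4]
Visit 4, push [0]
Visit 0, push []
Visit 8, push []
Visit 5, push []

DFS order: [3, 1, 2, 6, 7, 4, 0, 8, 5]


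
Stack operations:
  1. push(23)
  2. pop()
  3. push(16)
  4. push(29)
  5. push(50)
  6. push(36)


push(23) -> [23]
pop()->23, []
push(16) -> [16]
push(29) -> [16, 29]
push(50) -> [16, 29, 50]
push(36) -> [16, 29, 50, 36]

Final stack: [16, 29, 50, 36]


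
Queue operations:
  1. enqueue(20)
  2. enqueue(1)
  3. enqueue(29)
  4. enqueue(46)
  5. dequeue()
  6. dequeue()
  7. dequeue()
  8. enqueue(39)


enqueue(20) -> [20]
enqueue(1) -> [20, 1]
enqueue(29) -> [20, 1, 29]
enqueue(46) -> [20, 1, 29, 46]
dequeue()->20, [1, 29, 46]
dequeue()->1, [29, 46]
dequeue()->29, [46]
enqueue(39) -> [46, 39]

Final queue: [46, 39]


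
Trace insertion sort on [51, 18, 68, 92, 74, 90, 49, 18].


Initial: [51, 18, 68, 92, 74, 90, 49, 18]
Insert 18: [18, 51, 68, 92, 74, 90, 49, 18]
Insert 68: [18, 51, 68, 92, 74, 90, 49, 18]
Insert 92: [18, 51, 68, 92, 74, 90, 49, 18]
Insert 74: [18, 51, 68, 74, 92, 90, 49, 18]
Insert 90: [18, 51, 68, 74, 90, 92, 49, 18]
Insert 49: [18, 49, 51, 68, 74, 90, 92, 18]
Insert 18: [18, 18, 49, 51, 68, 74, 90, 92]

Sorted: [18, 18, 49, 51, 68, 74, 90, 92]


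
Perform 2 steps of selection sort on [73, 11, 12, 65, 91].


Initial: [73, 11, 12, 65, 91]
Step 1: min=11 at 1
  Swap: [11, 73, 12, 65, 91]
Step 2: min=12 at 2
  Swap: [11, 12, 73, 65, 91]

After 2 steps: [11, 12, 73, 65, 91]


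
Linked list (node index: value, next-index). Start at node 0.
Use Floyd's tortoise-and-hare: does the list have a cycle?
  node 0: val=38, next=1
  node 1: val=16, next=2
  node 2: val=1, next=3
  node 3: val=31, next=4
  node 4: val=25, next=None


Floyd's tortoise (slow, +1) and hare (fast, +2):
  init: slow=0, fast=0
  step 1: slow=1, fast=2
  step 2: slow=2, fast=4
  step 3: fast -> None, no cycle

Cycle: no


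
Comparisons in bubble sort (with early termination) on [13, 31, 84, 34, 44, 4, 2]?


Algorithm: bubble sort (with early termination)
Input: [13, 31, 84, 34, 44, 4, 2]
Sorted: [2, 4, 13, 31, 34, 44, 84]

21


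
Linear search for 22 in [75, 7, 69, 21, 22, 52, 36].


i=0: 75!=22
i=1: 7!=22
i=2: 69!=22
i=3: 21!=22
i=4: 22==22 found!

Found at 4, 5 comps


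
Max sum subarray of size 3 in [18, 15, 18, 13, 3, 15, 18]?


[0:3]: 51
[1:4]: 46
[2:5]: 34
[3:6]: 31
[4:7]: 36

Max: 51 at [0:3]


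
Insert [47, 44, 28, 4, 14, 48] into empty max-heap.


Insert 47: [47]
Insert 44: [47, 44]
Insert 28: [47, 44, 28]
Insert 4: [47, 44, 28, 4]
Insert 14: [47, 44, 28, 4, 14]
Insert 48: [48, 44, 47, 4, 14, 28]

Final heap: [48, 44, 47, 4, 14, 28]


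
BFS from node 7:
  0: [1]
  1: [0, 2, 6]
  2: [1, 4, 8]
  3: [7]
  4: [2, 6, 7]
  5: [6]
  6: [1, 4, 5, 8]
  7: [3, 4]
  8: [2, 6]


Visit 7, enqueue [3, 4]
Visit 3, enqueue []
Visit 4, enqueue [2, 6]
Visit 2, enqueue [1, 8]
Visit 6, enqueue [5]
Visit 1, enqueue [0]
Visit 8, enqueue []
Visit 5, enqueue []
Visit 0, enqueue []

BFS order: [7, 3, 4, 2, 6, 1, 8, 5, 0]


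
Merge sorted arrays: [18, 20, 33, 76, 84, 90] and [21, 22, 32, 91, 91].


Take 18 from A
Take 20 from A
Take 21 from B
Take 22 from B
Take 32 from B
Take 33 from A
Take 76 from A
Take 84 from A
Take 90 from A

Merged: [18, 20, 21, 22, 32, 33, 76, 84, 90, 91, 91]


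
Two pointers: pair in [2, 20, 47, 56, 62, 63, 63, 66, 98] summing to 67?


lo=0(2)+hi=8(98)=100
lo=0(2)+hi=7(66)=68
lo=0(2)+hi=6(63)=65
lo=1(20)+hi=6(63)=83
lo=1(20)+hi=5(63)=83
lo=1(20)+hi=4(62)=82
lo=1(20)+hi=3(56)=76
lo=1(20)+hi=2(47)=67

Yes: 20+47=67


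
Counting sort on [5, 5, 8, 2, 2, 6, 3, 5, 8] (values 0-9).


Input: [5, 5, 8, 2, 2, 6, 3, 5, 8]
Counts: [0, 0, 2, 1, 0, 3, 1, 0, 2, 0]

Sorted: [2, 2, 3, 5, 5, 5, 6, 8, 8]


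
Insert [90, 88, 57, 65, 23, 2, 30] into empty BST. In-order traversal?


Insert 90: root
Insert 88: L from 90
Insert 57: L from 90 -> L from 88
Insert 65: L from 90 -> L from 88 -> R from 57
Insert 23: L from 90 -> L from 88 -> L from 57
Insert 2: L from 90 -> L from 88 -> L from 57 -> L from 23
Insert 30: L from 90 -> L from 88 -> L from 57 -> R from 23

In-order: [2, 23, 30, 57, 65, 88, 90]


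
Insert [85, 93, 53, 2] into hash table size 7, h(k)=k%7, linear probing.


Insert 85: h=1 -> slot 1
Insert 93: h=2 -> slot 2
Insert 53: h=4 -> slot 4
Insert 2: h=2, 1 probes -> slot 3

Table: [None, 85, 93, 2, 53, None, None]


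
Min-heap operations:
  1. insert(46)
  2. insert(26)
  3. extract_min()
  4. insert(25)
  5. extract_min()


insert(46) -> [46]
insert(26) -> [26, 46]
extract_min()->26, [46]
insert(25) -> [25, 46]
extract_min()->25, [46]

Final heap: [46]


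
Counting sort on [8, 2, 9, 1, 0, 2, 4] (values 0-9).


Input: [8, 2, 9, 1, 0, 2, 4]
Counts: [1, 1, 2, 0, 1, 0, 0, 0, 1, 1]

Sorted: [0, 1, 2, 2, 4, 8, 9]


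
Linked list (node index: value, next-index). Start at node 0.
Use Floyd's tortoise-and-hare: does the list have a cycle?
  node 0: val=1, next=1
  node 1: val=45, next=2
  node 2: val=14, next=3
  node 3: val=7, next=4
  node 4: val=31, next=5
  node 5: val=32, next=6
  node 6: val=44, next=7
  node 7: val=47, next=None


Floyd's tortoise (slow, +1) and hare (fast, +2):
  init: slow=0, fast=0
  step 1: slow=1, fast=2
  step 2: slow=2, fast=4
  step 3: slow=3, fast=6
  step 4: fast 6->7->None, no cycle

Cycle: no


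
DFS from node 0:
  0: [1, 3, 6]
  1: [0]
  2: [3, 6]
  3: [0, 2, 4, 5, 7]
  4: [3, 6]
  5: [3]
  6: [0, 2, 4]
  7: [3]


Visit 0, push [6, 3, 1]
Visit 1, push []
Visit 3, push [7, 5, 4, 2]
Visit 2, push [6]
Visit 6, push [4]
Visit 4, push []
Visit 5, push []
Visit 7, push []

DFS order: [0, 1, 3, 2, 6, 4, 5, 7]


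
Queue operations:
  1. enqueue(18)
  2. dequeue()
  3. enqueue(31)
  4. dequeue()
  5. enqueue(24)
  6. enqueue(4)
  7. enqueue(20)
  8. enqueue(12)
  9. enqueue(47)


enqueue(18) -> [18]
dequeue()->18, []
enqueue(31) -> [31]
dequeue()->31, []
enqueue(24) -> [24]
enqueue(4) -> [24, 4]
enqueue(20) -> [24, 4, 20]
enqueue(12) -> [24, 4, 20, 12]
enqueue(47) -> [24, 4, 20, 12, 47]

Final queue: [24, 4, 20, 12, 47]


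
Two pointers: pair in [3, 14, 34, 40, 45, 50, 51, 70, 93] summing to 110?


lo=0(3)+hi=8(93)=96
lo=1(14)+hi=8(93)=107
lo=2(34)+hi=8(93)=127
lo=2(34)+hi=7(70)=104
lo=3(40)+hi=7(70)=110

Yes: 40+70=110


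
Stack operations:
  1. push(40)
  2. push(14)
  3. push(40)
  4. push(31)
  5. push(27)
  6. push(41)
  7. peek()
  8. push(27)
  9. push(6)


push(40) -> [40]
push(14) -> [40, 14]
push(40) -> [40, 14, 40]
push(31) -> [40, 14, 40, 31]
push(27) -> [40, 14, 40, 31, 27]
push(41) -> [40, 14, 40, 31, 27, 41]
peek()->41
push(27) -> [40, 14, 40, 31, 27, 41, 27]
push(6) -> [40, 14, 40, 31, 27, 41, 27, 6]

Final stack: [40, 14, 40, 31, 27, 41, 27, 6]


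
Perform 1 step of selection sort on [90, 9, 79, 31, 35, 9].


Initial: [90, 9, 79, 31, 35, 9]
Step 1: min=9 at 1
  Swap: [9, 90, 79, 31, 35, 9]

After 1 step: [9, 90, 79, 31, 35, 9]


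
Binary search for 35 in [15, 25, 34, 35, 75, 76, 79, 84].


Step 1: lo=0, hi=7, mid=3, val=35

Found at index 3


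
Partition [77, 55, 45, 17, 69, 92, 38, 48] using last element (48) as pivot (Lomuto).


Pivot: 48
  45 <= 48: swap -> [45, 55, 77, 17, 69, 92, 38, 48]
  17 <= 48: swap -> [45, 17, 77, 55, 69, 92, 38, 48]
  38 <= 48: swap -> [45, 17, 38, 55, 69, 92, 77, 48]
Place pivot at 3: [45, 17, 38, 48, 69, 92, 77, 55]

Partitioned: [45, 17, 38, 48, 69, 92, 77, 55]


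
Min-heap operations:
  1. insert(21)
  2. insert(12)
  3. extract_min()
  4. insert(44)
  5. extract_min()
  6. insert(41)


insert(21) -> [21]
insert(12) -> [12, 21]
extract_min()->12, [21]
insert(44) -> [21, 44]
extract_min()->21, [44]
insert(41) -> [41, 44]

Final heap: [41, 44]


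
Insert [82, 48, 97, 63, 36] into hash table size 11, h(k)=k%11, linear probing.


Insert 82: h=5 -> slot 5
Insert 48: h=4 -> slot 4
Insert 97: h=9 -> slot 9
Insert 63: h=8 -> slot 8
Insert 36: h=3 -> slot 3

Table: [None, None, None, 36, 48, 82, None, None, 63, 97, None]


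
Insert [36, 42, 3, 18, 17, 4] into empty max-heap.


Insert 36: [36]
Insert 42: [42, 36]
Insert 3: [42, 36, 3]
Insert 18: [42, 36, 3, 18]
Insert 17: [42, 36, 3, 18, 17]
Insert 4: [42, 36, 4, 18, 17, 3]

Final heap: [42, 36, 4, 18, 17, 3]


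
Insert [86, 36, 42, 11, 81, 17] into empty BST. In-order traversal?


Insert 86: root
Insert 36: L from 86
Insert 42: L from 86 -> R from 36
Insert 11: L from 86 -> L from 36
Insert 81: L from 86 -> R from 36 -> R from 42
Insert 17: L from 86 -> L from 36 -> R from 11

In-order: [11, 17, 36, 42, 81, 86]


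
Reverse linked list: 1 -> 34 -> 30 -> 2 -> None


Step 1: curr=1, set curr.next=prev(None) | reversed so far: 1
Step 2: curr=34, set curr.next=prev(1) | reversed so far: 34 -> 1
Step 3: curr=30, set curr.next=prev(34) | reversed so far: 30 -> 34 -> 1
Step 4: curr=2, set curr.next=prev(30) | reversed so far: 2 -> 30 -> 34 -> 1

2 -> 30 -> 34 -> 1 -> None


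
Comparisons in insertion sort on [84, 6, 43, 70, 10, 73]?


Algorithm: insertion sort
Input: [84, 6, 43, 70, 10, 73]
Sorted: [6, 10, 43, 70, 73, 84]

11


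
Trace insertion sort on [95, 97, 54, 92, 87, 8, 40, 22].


Initial: [95, 97, 54, 92, 87, 8, 40, 22]
Insert 97: [95, 97, 54, 92, 87, 8, 40, 22]
Insert 54: [54, 95, 97, 92, 87, 8, 40, 22]
Insert 92: [54, 92, 95, 97, 87, 8, 40, 22]
Insert 87: [54, 87, 92, 95, 97, 8, 40, 22]
Insert 8: [8, 54, 87, 92, 95, 97, 40, 22]
Insert 40: [8, 40, 54, 87, 92, 95, 97, 22]
Insert 22: [8, 22, 40, 54, 87, 92, 95, 97]

Sorted: [8, 22, 40, 54, 87, 92, 95, 97]


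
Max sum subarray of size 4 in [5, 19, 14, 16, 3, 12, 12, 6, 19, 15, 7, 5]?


[0:4]: 54
[1:5]: 52
[2:6]: 45
[3:7]: 43
[4:8]: 33
[5:9]: 49
[6:10]: 52
[7:11]: 47
[8:12]: 46

Max: 54 at [0:4]


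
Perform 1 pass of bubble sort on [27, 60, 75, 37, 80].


Initial: [27, 60, 75, 37, 80]
Pass 1: [27, 60, 37, 75, 80] (1 swaps)

After 1 pass: [27, 60, 37, 75, 80]


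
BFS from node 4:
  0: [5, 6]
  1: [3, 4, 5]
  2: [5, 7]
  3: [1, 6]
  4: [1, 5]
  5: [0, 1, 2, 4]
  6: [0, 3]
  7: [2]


Visit 4, enqueue [1, 5]
Visit 1, enqueue [3]
Visit 5, enqueue [0, 2]
Visit 3, enqueue [6]
Visit 0, enqueue []
Visit 2, enqueue [7]
Visit 6, enqueue []
Visit 7, enqueue []

BFS order: [4, 1, 5, 3, 0, 2, 6, 7]


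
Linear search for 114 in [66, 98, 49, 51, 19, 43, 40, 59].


i=0: 66!=114
i=1: 98!=114
i=2: 49!=114
i=3: 51!=114
i=4: 19!=114
i=5: 43!=114
i=6: 40!=114
i=7: 59!=114

Not found, 8 comps


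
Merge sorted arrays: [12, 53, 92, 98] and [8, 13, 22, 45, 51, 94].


Take 8 from B
Take 12 from A
Take 13 from B
Take 22 from B
Take 45 from B
Take 51 from B
Take 53 from A
Take 92 from A
Take 94 from B

Merged: [8, 12, 13, 22, 45, 51, 53, 92, 94, 98]


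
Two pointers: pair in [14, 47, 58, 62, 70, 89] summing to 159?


lo=0(14)+hi=5(89)=103
lo=1(47)+hi=5(89)=136
lo=2(58)+hi=5(89)=147
lo=3(62)+hi=5(89)=151
lo=4(70)+hi=5(89)=159

Yes: 70+89=159


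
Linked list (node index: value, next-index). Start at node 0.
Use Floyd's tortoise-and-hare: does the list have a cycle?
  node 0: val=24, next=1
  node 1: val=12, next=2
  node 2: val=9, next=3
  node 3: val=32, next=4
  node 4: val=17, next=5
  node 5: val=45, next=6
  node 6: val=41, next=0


Floyd's tortoise (slow, +1) and hare (fast, +2):
  init: slow=0, fast=0
  step 1: slow=1, fast=2
  step 2: slow=2, fast=4
  step 3: slow=3, fast=6
  step 4: slow=4, fast=1
  step 5: slow=5, fast=3
  step 6: slow=6, fast=5
  step 7: slow=0, fast=0
  slow == fast at node 0: cycle detected

Cycle: yes


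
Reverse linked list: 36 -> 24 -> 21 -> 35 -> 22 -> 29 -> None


Step 1: curr=36, set curr.next=prev(None) | reversed so far: 36
Step 2: curr=24, set curr.next=prev(36) | reversed so far: 24 -> 36
Step 3: curr=21, set curr.next=prev(24) | reversed so far: 21 -> 24 -> 36
Step 4: curr=35, set curr.next=prev(21) | reversed so far: 35 -> 21 -> 24 -> 36
Step 5: curr=22, set curr.next=prev(35) | reversed so far: 22 -> 35 -> 21 -> 24 -> 36
Step 6: curr=29, set curr.next=prev(22) | reversed so far: 29 -> 22 -> 35 -> 21 -> 24 -> 36

29 -> 22 -> 35 -> 21 -> 24 -> 36 -> None


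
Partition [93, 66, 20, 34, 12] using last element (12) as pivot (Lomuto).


Pivot: 12
Place pivot at 0: [12, 66, 20, 34, 93]

Partitioned: [12, 66, 20, 34, 93]


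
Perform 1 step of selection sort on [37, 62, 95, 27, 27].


Initial: [37, 62, 95, 27, 27]
Step 1: min=27 at 3
  Swap: [27, 62, 95, 37, 27]

After 1 step: [27, 62, 95, 37, 27]


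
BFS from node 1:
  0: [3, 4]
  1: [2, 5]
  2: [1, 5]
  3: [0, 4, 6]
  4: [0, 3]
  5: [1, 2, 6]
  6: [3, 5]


Visit 1, enqueue [2, 5]
Visit 2, enqueue []
Visit 5, enqueue [6]
Visit 6, enqueue [3]
Visit 3, enqueue [0, 4]
Visit 0, enqueue []
Visit 4, enqueue []

BFS order: [1, 2, 5, 6, 3, 0, 4]


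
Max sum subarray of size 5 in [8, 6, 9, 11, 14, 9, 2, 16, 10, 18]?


[0:5]: 48
[1:6]: 49
[2:7]: 45
[3:8]: 52
[4:9]: 51
[5:10]: 55

Max: 55 at [5:10]


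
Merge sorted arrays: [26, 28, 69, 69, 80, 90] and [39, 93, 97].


Take 26 from A
Take 28 from A
Take 39 from B
Take 69 from A
Take 69 from A
Take 80 from A
Take 90 from A

Merged: [26, 28, 39, 69, 69, 80, 90, 93, 97]


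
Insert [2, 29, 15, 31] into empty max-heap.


Insert 2: [2]
Insert 29: [29, 2]
Insert 15: [29, 2, 15]
Insert 31: [31, 29, 15, 2]

Final heap: [31, 29, 15, 2]


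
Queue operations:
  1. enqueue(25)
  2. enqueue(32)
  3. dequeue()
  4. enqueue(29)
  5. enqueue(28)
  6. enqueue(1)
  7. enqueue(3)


enqueue(25) -> [25]
enqueue(32) -> [25, 32]
dequeue()->25, [32]
enqueue(29) -> [32, 29]
enqueue(28) -> [32, 29, 28]
enqueue(1) -> [32, 29, 28, 1]
enqueue(3) -> [32, 29, 28, 1, 3]

Final queue: [32, 29, 28, 1, 3]


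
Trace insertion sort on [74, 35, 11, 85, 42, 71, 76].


Initial: [74, 35, 11, 85, 42, 71, 76]
Insert 35: [35, 74, 11, 85, 42, 71, 76]
Insert 11: [11, 35, 74, 85, 42, 71, 76]
Insert 85: [11, 35, 74, 85, 42, 71, 76]
Insert 42: [11, 35, 42, 74, 85, 71, 76]
Insert 71: [11, 35, 42, 71, 74, 85, 76]
Insert 76: [11, 35, 42, 71, 74, 76, 85]

Sorted: [11, 35, 42, 71, 74, 76, 85]


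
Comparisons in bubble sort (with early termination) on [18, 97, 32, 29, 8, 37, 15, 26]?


Algorithm: bubble sort (with early termination)
Input: [18, 97, 32, 29, 8, 37, 15, 26]
Sorted: [8, 15, 18, 26, 29, 32, 37, 97]

27


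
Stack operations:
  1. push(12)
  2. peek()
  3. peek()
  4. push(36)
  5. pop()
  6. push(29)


push(12) -> [12]
peek()->12
peek()->12
push(36) -> [12, 36]
pop()->36, [12]
push(29) -> [12, 29]

Final stack: [12, 29]


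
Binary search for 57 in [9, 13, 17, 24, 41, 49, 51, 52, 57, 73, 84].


Step 1: lo=0, hi=10, mid=5, val=49
Step 2: lo=6, hi=10, mid=8, val=57

Found at index 8


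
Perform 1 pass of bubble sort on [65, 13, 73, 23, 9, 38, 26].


Initial: [65, 13, 73, 23, 9, 38, 26]
Pass 1: [13, 65, 23, 9, 38, 26, 73] (5 swaps)

After 1 pass: [13, 65, 23, 9, 38, 26, 73]


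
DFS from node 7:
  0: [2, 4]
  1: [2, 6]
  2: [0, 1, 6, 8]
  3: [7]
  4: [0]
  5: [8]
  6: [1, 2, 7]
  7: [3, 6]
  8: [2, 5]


Visit 7, push [6, 3]
Visit 3, push []
Visit 6, push [2, 1]
Visit 1, push [2]
Visit 2, push [8, 0]
Visit 0, push [4]
Visit 4, push []
Visit 8, push [5]
Visit 5, push []

DFS order: [7, 3, 6, 1, 2, 0, 4, 8, 5]


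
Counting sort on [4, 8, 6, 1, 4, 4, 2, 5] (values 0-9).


Input: [4, 8, 6, 1, 4, 4, 2, 5]
Counts: [0, 1, 1, 0, 3, 1, 1, 0, 1, 0]

Sorted: [1, 2, 4, 4, 4, 5, 6, 8]


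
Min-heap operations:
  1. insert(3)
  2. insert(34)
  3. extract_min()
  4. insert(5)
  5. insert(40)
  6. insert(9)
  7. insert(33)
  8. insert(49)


insert(3) -> [3]
insert(34) -> [3, 34]
extract_min()->3, [34]
insert(5) -> [5, 34]
insert(40) -> [5, 34, 40]
insert(9) -> [5, 9, 40, 34]
insert(33) -> [5, 9, 40, 34, 33]
insert(49) -> [5, 9, 40, 34, 33, 49]

Final heap: [5, 9, 40, 34, 33, 49]


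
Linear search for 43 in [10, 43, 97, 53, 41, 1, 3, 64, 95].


i=0: 10!=43
i=1: 43==43 found!

Found at 1, 2 comps


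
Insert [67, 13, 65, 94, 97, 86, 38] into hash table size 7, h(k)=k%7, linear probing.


Insert 67: h=4 -> slot 4
Insert 13: h=6 -> slot 6
Insert 65: h=2 -> slot 2
Insert 94: h=3 -> slot 3
Insert 97: h=6, 1 probes -> slot 0
Insert 86: h=2, 3 probes -> slot 5
Insert 38: h=3, 5 probes -> slot 1

Table: [97, 38, 65, 94, 67, 86, 13]


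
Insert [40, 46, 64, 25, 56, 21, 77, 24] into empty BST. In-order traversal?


Insert 40: root
Insert 46: R from 40
Insert 64: R from 40 -> R from 46
Insert 25: L from 40
Insert 56: R from 40 -> R from 46 -> L from 64
Insert 21: L from 40 -> L from 25
Insert 77: R from 40 -> R from 46 -> R from 64
Insert 24: L from 40 -> L from 25 -> R from 21

In-order: [21, 24, 25, 40, 46, 56, 64, 77]


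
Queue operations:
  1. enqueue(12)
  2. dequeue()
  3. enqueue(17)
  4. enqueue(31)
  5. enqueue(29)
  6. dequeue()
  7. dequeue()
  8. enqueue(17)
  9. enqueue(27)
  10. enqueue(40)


enqueue(12) -> [12]
dequeue()->12, []
enqueue(17) -> [17]
enqueue(31) -> [17, 31]
enqueue(29) -> [17, 31, 29]
dequeue()->17, [31, 29]
dequeue()->31, [29]
enqueue(17) -> [29, 17]
enqueue(27) -> [29, 17, 27]
enqueue(40) -> [29, 17, 27, 40]

Final queue: [29, 17, 27, 40]


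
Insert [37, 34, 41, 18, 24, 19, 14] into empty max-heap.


Insert 37: [37]
Insert 34: [37, 34]
Insert 41: [41, 34, 37]
Insert 18: [41, 34, 37, 18]
Insert 24: [41, 34, 37, 18, 24]
Insert 19: [41, 34, 37, 18, 24, 19]
Insert 14: [41, 34, 37, 18, 24, 19, 14]

Final heap: [41, 34, 37, 18, 24, 19, 14]


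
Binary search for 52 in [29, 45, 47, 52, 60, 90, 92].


Step 1: lo=0, hi=6, mid=3, val=52

Found at index 3


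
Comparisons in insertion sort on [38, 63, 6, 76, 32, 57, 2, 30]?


Algorithm: insertion sort
Input: [38, 63, 6, 76, 32, 57, 2, 30]
Sorted: [2, 6, 30, 32, 38, 57, 63, 76]

23
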